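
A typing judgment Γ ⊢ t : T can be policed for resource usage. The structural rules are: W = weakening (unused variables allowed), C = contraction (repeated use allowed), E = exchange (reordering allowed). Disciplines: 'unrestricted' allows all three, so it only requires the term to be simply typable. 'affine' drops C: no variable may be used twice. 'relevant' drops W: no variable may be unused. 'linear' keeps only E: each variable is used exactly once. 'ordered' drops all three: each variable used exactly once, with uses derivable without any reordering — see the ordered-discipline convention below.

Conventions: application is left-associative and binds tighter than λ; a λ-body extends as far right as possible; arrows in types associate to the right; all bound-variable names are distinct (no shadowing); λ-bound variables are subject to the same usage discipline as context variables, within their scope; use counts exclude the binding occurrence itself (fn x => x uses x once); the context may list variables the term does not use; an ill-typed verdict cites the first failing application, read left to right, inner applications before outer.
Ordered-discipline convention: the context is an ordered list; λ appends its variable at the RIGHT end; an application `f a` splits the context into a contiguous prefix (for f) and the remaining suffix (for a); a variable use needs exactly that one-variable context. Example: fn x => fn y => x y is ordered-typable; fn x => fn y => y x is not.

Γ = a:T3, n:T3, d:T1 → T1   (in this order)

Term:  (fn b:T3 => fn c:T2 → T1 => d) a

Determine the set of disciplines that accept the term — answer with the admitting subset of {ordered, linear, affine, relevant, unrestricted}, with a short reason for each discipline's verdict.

admitted in: affine, unrestricted
variable uses: a: 1, n: 0, d: 1, b [bound]: 0, c [bound]: 0
uses in reading order: d, a
typing: the term checks, with type (T2 → T1) → T1 → T1
ordered: ✗ — n, b, c left unused
linear: ✗ — n, b, c left unused
affine: ✓ — no duplicate uses among a, n, d, b, c
relevant: ✗ — n, b, c left unused
unrestricted: ✓ — simply typable at (T2 → T1) → T1 → T1; W, C, E all held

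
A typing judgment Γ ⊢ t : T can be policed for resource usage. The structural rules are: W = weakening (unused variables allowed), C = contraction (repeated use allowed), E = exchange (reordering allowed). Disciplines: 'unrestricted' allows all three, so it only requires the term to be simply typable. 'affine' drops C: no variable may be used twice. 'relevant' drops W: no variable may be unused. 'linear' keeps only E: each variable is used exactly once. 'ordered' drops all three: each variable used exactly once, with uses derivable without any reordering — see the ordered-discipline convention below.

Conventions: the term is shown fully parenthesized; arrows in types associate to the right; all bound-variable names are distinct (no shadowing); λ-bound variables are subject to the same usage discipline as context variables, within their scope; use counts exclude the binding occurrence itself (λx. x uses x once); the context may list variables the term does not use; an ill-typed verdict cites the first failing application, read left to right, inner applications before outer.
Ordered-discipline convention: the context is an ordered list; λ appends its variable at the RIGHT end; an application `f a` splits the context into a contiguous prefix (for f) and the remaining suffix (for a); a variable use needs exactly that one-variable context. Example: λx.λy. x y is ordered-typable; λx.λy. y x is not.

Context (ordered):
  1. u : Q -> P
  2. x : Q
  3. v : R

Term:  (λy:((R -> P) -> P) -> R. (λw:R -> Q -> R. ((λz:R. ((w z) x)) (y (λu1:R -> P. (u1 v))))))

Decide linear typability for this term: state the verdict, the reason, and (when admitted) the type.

no — u never used (weakening)
usage: u ×0; x ×1; v ×1; y (λ-bound) ×1; w (λ-bound) ×1; z (λ-bound) ×1; u1 (λ-bound) ×1
uses in reading order: w, z, x, y, u1, v
typing: well-typed — term : (((R -> P) -> P) -> R) -> (R -> Q -> R) -> R
summary: ordered ✗ · linear ✗ · affine ✓ · relevant ✗ · unrestricted ✓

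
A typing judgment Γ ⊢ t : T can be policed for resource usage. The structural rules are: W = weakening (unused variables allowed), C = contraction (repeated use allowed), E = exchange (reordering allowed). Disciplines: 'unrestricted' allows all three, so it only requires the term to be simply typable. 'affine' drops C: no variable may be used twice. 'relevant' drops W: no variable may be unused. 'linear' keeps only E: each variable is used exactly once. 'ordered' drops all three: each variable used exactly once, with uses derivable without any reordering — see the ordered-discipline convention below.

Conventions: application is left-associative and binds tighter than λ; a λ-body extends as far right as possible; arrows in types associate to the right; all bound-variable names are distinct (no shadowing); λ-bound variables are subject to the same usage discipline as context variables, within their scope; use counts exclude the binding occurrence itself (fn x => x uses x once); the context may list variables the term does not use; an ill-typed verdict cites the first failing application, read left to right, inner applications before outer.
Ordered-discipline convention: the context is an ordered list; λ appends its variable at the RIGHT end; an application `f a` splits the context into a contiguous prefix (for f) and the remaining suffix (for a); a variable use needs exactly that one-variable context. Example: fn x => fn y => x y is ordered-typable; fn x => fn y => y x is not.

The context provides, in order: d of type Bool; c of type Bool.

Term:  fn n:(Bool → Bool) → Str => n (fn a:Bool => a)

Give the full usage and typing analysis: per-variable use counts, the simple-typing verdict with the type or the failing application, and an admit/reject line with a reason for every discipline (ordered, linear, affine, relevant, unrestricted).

variable uses: d: 0; c: 0; n [bound]: 1; a [bound]: 1
left-to-right use order: n, a
typing: well-typed at ((Bool → Bool) → Str) → Str
ordered: ✗ — d, c never used (weakening)
linear: ✗ — d, c never used (weakening)
affine: ✓ — d, c, n, a: no repeats, contraction unneeded
relevant: ✗ — d, c never used (weakening)
unrestricted: ✓ — typability at ((Bool → Bool) → Str) → Str is all that's needed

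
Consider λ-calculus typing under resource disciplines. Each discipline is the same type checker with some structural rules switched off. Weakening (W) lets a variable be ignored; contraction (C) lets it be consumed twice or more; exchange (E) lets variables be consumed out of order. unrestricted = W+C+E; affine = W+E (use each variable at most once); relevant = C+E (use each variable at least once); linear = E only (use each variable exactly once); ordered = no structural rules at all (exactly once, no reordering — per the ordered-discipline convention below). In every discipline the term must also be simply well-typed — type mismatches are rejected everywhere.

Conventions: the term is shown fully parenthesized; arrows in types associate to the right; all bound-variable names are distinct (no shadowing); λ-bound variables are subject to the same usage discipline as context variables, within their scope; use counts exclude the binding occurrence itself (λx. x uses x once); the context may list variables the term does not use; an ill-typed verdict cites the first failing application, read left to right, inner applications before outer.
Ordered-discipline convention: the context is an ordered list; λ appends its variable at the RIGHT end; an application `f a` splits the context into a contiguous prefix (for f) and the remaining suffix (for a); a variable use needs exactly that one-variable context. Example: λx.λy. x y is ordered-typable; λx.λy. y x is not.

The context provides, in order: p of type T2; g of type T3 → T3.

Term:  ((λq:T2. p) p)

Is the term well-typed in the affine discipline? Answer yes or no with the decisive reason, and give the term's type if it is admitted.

no — repeated use of p ×2
use counts: p=2, g=0, q (λ-bound)=0
left-to-right use order: p, p
typing: the term checks, with type T2
per-discipline verdicts: ordered ✗ | linear ✗ | affine ✗ | relevant ✗ | unrestricted ✓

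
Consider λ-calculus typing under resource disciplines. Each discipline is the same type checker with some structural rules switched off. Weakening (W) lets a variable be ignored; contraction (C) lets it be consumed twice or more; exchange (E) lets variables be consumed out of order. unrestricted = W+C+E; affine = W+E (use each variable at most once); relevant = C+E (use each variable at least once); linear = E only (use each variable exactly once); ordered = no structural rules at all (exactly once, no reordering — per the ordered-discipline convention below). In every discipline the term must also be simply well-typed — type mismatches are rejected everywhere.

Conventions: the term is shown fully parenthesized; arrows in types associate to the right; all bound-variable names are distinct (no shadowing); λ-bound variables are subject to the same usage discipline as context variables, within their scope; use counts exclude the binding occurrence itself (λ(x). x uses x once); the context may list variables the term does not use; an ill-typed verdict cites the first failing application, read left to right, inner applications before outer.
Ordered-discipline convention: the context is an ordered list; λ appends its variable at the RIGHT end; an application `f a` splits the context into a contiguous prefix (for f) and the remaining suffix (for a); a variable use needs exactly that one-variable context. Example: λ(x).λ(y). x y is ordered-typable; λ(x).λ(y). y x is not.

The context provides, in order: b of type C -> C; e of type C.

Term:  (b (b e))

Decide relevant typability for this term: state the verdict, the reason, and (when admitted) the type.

yes — at least one use each (b, e); term : C
usage: b ×2; e ×1
order of uses: b, b, e
typing: ✓ — C
summary: ordered ✗ · linear ✗ · affine ✗ · relevant ✓ · unrestricted ✓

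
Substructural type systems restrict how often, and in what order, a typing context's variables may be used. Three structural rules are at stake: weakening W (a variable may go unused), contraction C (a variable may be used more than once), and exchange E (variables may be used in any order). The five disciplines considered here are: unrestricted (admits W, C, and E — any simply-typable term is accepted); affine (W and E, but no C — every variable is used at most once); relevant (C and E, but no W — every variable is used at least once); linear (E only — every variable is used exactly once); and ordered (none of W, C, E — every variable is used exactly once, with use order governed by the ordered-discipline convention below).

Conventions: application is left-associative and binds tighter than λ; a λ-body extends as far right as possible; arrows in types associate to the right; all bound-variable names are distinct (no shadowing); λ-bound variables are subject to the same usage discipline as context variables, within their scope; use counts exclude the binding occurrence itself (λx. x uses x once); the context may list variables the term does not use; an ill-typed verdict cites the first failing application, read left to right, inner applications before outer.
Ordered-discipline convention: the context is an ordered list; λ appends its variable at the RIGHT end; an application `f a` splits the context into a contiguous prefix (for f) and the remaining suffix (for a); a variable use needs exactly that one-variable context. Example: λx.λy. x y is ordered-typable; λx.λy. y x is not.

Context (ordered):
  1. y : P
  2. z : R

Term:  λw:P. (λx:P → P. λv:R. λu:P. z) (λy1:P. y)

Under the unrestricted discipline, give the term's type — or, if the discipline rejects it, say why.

term : P → R → P → R
variable uses: y: 1, z: 1, w (λ-bound): 0, x (λ-bound): 0, v (λ-bound): 0, u (λ-bound): 0, y1 (λ-bound): 0
left-to-right use order: z, y
typing: ✓ — P → R → P → R
across the five disciplines: ordered ✗ | linear ✗ | affine ✓ | relevant ✗ | unrestricted ✓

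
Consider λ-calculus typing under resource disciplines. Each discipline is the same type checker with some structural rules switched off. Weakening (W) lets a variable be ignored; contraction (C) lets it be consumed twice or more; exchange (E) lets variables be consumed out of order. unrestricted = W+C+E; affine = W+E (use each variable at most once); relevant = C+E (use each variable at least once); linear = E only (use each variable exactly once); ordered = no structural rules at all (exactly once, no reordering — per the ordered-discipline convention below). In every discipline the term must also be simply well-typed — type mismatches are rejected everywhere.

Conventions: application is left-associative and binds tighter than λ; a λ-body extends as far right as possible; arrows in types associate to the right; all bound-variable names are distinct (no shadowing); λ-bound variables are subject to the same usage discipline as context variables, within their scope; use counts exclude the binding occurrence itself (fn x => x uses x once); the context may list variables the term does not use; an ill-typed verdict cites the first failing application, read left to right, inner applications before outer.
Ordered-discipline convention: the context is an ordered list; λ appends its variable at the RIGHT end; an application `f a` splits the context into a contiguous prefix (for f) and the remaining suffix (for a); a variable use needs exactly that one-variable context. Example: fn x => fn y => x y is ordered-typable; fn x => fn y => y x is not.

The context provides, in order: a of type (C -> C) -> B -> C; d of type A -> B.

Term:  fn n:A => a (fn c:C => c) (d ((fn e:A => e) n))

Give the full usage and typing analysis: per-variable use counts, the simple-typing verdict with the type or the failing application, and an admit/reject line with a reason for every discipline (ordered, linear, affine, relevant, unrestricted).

use counts: a: 1×, d: 1×, n (λ-bound): 1×, c (λ-bound): 1×, e (λ-bound): 1×
left-to-right use order: a, c, d, e, n
typing: ✓ — A -> C
ordered: ✓, single-use (a, d, n, c, e), ordered derivation ok
linear: ✓, single use per variable (a, d, n, c, e)
affine: ✓, none of a, d, n, c, e used more than once
relevant: ✓, every one of a, d, n, c, e appears
unrestricted: ✓, simply typable at A -> C; W, C, E all held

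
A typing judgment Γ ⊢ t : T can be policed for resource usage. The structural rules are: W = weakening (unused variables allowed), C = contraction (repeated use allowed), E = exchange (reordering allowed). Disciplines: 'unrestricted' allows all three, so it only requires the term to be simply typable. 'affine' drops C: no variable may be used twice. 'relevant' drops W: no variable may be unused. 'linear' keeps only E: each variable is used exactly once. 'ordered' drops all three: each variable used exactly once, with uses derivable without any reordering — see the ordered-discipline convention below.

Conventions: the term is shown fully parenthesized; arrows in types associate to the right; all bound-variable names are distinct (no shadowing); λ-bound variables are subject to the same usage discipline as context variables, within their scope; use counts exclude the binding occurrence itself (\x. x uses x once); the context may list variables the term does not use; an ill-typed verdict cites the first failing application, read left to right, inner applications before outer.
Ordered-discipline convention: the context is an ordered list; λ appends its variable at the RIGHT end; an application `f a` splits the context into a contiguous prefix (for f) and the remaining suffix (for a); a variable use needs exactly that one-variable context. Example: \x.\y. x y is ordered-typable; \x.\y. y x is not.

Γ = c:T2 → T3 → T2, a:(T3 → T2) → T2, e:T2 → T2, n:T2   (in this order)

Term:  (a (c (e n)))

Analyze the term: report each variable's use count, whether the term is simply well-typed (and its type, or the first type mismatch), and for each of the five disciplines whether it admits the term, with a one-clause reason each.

counts: c=1, a=1, e=1, n=1
order of uses: a, c, e, n
typing: well-typed at T2
ordered ✗ (use order a, c, e, n needs exchange)
linear ✓ (single use per variable (c, a, e, n))
affine ✓ (c, a, e, n: no repeats, contraction unneeded)
relevant ✓ (c, a, e, n: all used, weakening unneeded)
unrestricted ✓ (type-checks (T2) and nothing is barred)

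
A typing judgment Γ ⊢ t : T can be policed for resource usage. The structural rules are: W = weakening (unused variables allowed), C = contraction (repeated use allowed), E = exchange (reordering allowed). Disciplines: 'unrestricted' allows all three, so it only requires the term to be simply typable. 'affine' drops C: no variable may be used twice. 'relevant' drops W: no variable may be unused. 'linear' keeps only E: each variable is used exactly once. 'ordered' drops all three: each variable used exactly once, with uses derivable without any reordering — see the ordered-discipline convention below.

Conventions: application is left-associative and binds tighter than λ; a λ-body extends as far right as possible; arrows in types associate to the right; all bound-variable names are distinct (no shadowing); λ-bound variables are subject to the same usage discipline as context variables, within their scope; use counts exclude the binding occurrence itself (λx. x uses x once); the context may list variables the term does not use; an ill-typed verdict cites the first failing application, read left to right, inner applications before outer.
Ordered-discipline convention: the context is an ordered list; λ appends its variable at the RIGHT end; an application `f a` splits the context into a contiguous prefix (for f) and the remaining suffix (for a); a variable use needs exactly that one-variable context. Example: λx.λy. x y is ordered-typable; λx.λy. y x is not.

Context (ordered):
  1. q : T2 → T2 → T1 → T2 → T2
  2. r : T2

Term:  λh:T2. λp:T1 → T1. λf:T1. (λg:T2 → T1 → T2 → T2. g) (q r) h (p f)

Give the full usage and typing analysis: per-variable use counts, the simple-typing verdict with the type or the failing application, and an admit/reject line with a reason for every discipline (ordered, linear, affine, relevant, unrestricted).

usage: q: 1×; r: 1×; h [bound]: 1×; p [bound]: 1×; f [bound]: 1×; g [bound]: 1×
use order (left to right): g, q, r, h, p, f
typing: well-typed at T2 → (T1 → T1) → T1 → T2 → T2
ordered: ✓ — single-use (q, r, h, p, f, g), ordered derivation ok
linear: ✓ — exactly-once usage across q, r, h, p, f, g
affine: ✓ — no duplicate uses among q, r, h, p, f, g
relevant: ✓ — q, r, h, p, f, g: all used, weakening unneeded
unrestricted: ✓ — typability at T2 → (T1 → T1) → T1 → T2 → T2 is all that's needed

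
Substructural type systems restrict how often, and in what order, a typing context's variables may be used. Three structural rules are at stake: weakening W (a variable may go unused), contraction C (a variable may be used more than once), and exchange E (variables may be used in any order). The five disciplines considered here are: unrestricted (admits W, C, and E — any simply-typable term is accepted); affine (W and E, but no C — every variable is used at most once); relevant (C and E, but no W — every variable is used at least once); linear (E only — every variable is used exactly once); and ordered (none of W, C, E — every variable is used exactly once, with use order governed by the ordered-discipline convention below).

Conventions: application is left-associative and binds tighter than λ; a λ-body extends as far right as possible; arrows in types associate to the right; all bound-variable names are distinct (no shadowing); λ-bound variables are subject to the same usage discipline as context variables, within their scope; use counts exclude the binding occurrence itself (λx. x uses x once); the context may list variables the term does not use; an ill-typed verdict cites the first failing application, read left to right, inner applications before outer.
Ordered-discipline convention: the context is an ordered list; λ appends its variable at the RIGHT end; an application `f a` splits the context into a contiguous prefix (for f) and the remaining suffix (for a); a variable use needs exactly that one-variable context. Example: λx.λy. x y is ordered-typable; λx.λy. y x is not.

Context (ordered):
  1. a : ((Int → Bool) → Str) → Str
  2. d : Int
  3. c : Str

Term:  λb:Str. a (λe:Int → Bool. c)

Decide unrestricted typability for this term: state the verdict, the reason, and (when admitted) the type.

yes — typability at Str → Str is all that's needed; term : Str → Str
counts: a: 1, d: 0, c: 1, b [bound]: 0, e [bound]: 0
use order (left to right): a, c
typing: well-typed — term : Str → Str
per-discipline verdicts: ordered ✗, linear ✗, affine ✓, relevant ✗, unrestricted ✓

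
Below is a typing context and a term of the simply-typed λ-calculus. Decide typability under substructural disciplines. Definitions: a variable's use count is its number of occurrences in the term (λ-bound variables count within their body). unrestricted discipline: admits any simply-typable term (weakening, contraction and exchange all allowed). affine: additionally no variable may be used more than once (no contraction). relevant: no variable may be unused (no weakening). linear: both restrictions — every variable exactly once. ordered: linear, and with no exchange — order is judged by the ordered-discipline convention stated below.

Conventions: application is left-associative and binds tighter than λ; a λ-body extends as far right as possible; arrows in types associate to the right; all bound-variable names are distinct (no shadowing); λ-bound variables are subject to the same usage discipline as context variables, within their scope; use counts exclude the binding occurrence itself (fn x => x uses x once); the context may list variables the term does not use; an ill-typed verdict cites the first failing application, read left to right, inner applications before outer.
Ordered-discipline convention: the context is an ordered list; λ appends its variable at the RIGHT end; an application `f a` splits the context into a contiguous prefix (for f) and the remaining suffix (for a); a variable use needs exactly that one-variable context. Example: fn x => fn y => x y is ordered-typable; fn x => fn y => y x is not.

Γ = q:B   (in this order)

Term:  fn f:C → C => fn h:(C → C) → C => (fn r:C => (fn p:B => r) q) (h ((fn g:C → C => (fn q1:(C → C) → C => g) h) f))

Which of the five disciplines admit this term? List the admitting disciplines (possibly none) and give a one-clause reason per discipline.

admitted by: unrestricted
counts: q=1; f (bound)=1; h (bound)=2; r (bound)=1; p (bound)=0; g (bound)=1; q1 (bound)=0
left-to-right use order: r, q, h, g, h, f
typing: ✓ — (C → C) → ((C → C) → C) → C
ordered ✗ (uses contraction: h ×2; unused: p, q1 — weakening required)
linear ✗ (uses contraction: h ×2; unused: p, q1 — weakening required)
affine ✗ (uses contraction: h ×2)
relevant ✗ (unused: p, q1 — weakening required)
unrestricted ✓ (type-checks ((C → C) → ((C → C) → C) → C) and nothing is barred)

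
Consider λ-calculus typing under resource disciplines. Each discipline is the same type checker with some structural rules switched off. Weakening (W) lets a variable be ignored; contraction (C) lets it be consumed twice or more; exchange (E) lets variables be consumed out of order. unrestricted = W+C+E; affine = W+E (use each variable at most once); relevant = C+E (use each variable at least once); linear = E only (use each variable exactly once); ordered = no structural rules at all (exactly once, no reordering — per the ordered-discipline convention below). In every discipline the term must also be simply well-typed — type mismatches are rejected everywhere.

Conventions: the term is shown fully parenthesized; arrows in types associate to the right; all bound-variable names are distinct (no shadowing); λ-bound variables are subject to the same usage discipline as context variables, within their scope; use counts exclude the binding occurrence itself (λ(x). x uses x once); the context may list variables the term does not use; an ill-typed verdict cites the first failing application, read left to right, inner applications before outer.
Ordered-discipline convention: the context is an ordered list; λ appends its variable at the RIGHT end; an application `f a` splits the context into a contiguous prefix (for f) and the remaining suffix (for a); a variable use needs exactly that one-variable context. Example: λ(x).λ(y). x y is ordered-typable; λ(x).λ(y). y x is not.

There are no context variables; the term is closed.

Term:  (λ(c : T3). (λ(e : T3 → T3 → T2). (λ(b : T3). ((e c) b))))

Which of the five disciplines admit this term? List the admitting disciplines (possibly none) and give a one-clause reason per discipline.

accepted by: linear, affine, relevant, unrestricted
counts: c (λ-bound): 1; e (λ-bound): 1; b (λ-bound): 1
order of uses: e, c, b
typing: ✓ — T3 → (T3 → T3 → T2) → T3 → T2
ordered: ✗ — needs exchange: uses follow e, c, b
linear: ✓ — exactly-once usage across c, e, b
affine: ✓ — at most one use each (c, e, b)
relevant: ✓ — every one of c, e, b appears
unrestricted: ✓ — typability at T3 → (T3 → T3 → T2) → T3 → T2 is all that's needed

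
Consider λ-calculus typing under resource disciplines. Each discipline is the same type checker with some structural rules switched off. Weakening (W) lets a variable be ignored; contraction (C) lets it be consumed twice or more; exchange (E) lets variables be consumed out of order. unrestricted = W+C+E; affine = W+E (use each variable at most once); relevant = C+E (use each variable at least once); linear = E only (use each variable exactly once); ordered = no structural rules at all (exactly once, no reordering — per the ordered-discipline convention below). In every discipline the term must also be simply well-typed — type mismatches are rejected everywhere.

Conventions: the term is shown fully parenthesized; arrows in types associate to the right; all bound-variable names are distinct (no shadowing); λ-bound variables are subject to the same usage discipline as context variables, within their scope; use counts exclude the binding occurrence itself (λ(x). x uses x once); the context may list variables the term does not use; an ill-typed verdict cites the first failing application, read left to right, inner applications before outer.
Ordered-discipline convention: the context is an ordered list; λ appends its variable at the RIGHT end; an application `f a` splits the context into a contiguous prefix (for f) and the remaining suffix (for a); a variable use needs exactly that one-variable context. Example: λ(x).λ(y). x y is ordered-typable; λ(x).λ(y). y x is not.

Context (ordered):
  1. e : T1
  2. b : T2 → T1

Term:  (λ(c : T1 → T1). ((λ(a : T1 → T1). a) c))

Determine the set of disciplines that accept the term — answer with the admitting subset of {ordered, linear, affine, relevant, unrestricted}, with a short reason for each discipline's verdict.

accepted by: affine, unrestricted
variable uses: e: 0×, b: 0×, c [bound]: 1×, a [bound]: 1×
left-to-right use order: a, c
typing: well-typed at (T1 → T1) → T1 → T1
ordered: ✗ — unused: e, b — weakening required
linear: ✗ — unused: e, b — weakening required
affine: ✓ — at most one use each (e, b, c, a)
relevant: ✗ — unused: e, b — weakening required
unrestricted: ✓ — simply typable at (T1 → T1) → T1 → T1; W, C, E all held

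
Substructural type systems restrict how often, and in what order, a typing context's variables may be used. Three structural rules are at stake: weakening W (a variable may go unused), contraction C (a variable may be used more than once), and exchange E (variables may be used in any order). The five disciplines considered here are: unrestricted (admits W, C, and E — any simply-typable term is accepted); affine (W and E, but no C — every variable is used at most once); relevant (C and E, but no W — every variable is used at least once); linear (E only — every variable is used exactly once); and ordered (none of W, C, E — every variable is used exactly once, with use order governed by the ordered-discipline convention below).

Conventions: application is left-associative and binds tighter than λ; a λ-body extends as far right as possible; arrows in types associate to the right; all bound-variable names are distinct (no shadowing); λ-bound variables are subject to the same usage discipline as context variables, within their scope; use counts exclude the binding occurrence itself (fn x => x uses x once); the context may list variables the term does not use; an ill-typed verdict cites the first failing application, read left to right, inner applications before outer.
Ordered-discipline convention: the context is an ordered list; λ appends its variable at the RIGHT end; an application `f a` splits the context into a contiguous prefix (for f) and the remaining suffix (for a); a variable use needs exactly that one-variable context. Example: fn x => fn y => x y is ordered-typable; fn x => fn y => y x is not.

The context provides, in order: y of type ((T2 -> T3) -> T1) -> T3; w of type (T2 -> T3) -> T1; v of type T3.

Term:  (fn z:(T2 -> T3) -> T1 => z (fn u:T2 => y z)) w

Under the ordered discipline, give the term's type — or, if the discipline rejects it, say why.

not well-typed under ordered — z ×2 used more than once (contraction); v, u never used (weakening)
use counts: y ×1, w ×1, v ×0, z (bound) ×2, u (bound) ×0
uses in reading order: z, y, z, w
typing: well-typed at T1
summary: ordered ✗ · linear ✗ · affine ✗ · relevant ✗ · unrestricted ✓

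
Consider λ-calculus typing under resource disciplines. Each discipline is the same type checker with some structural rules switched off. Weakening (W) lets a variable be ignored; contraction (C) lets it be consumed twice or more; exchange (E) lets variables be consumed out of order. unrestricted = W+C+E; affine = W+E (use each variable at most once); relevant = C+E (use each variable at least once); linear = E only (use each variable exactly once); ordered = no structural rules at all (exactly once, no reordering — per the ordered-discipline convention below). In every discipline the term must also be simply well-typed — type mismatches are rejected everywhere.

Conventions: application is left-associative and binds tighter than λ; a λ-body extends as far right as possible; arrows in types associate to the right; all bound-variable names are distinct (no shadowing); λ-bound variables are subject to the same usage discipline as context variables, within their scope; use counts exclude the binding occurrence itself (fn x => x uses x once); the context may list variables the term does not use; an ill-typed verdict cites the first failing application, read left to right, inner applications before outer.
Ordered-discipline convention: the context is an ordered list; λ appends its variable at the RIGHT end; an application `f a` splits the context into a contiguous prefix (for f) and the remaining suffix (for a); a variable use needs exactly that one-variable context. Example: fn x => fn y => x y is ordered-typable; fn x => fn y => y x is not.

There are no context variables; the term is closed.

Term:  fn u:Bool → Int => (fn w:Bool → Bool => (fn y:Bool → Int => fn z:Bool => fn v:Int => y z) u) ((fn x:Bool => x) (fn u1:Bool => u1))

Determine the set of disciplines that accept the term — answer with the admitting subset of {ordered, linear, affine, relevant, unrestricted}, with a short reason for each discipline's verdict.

admitting disciplines: none
usage: u (λ-bound): 1×; w (λ-bound): 0×; y (λ-bound): 1×; z (λ-bound): 1×; v (λ-bound): 0×; x (λ-bound): 1×; u1 (λ-bound): 1×
left-to-right use order: y, z, u, x, u1
typing: ill-typed: a function awaiting Bool gets Bool → Bool
ordered: ✗ — not simply typable
linear: ✗ — fails simple typing
affine: ✗ — a type mismatch blocks all five
relevant: ✗ — the type mismatch rejects it
unrestricted: ✗ — not simply typable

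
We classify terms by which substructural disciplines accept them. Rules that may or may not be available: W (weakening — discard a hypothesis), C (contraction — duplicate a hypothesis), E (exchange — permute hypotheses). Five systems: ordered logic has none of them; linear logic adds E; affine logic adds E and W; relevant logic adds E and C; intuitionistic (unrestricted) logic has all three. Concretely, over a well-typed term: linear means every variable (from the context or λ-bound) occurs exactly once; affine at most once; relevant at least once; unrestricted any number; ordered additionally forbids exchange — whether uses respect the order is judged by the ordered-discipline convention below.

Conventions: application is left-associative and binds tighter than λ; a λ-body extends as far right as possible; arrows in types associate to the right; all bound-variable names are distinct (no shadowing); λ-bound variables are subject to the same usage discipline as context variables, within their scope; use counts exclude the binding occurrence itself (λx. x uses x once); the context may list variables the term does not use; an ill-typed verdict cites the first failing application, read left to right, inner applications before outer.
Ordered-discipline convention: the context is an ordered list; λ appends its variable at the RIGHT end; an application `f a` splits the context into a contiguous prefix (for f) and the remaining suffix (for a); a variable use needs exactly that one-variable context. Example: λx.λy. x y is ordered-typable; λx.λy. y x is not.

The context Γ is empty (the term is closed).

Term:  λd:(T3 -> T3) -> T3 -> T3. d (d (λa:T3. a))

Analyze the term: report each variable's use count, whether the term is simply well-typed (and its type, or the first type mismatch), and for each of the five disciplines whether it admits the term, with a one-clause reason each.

counts: d (bound) ×2; a (bound) ×1
use order (left to right): d, d, a
typing: well-typed at ((T3 -> T3) -> T3 -> T3) -> T3 -> T3
ordered ✗ (repeated use of d ×2)
linear ✗ (repeated use of d ×2)
affine ✗ (repeated use of d ×2)
relevant ✓ (none of d, a goes unused)
unrestricted ✓ (well-typed at ((T3 -> T3) -> T3 -> T3) -> T3 -> T3; no restrictions here)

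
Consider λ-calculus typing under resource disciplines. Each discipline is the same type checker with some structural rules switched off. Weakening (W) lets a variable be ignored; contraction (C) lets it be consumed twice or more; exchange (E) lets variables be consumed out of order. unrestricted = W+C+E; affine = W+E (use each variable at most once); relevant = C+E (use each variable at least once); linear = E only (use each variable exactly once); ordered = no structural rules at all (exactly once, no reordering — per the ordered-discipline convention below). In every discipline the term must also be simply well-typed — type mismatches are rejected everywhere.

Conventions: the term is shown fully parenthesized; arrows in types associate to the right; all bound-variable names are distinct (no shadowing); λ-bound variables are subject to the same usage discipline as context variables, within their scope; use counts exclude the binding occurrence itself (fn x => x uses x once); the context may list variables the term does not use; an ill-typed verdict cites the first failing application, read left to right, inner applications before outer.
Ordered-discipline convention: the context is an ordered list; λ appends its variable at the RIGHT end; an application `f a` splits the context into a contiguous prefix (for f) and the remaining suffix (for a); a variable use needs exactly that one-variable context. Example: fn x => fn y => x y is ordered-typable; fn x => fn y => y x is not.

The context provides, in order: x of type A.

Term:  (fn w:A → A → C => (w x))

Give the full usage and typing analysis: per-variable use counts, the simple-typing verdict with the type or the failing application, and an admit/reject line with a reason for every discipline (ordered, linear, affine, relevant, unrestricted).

counts: x=1; w (bound)=1
order of uses: w, x
typing: well-typed at (A → A → C) → A → C
ordered: ✗, needs exchange: uses follow w, x
linear: ✓, x, w: one use apiece
affine: ✓, at most one use each (x, w)
relevant: ✓, none of x, w goes unused
unrestricted: ✓, type-checks ((A → A → C) → A → C) and nothing is barred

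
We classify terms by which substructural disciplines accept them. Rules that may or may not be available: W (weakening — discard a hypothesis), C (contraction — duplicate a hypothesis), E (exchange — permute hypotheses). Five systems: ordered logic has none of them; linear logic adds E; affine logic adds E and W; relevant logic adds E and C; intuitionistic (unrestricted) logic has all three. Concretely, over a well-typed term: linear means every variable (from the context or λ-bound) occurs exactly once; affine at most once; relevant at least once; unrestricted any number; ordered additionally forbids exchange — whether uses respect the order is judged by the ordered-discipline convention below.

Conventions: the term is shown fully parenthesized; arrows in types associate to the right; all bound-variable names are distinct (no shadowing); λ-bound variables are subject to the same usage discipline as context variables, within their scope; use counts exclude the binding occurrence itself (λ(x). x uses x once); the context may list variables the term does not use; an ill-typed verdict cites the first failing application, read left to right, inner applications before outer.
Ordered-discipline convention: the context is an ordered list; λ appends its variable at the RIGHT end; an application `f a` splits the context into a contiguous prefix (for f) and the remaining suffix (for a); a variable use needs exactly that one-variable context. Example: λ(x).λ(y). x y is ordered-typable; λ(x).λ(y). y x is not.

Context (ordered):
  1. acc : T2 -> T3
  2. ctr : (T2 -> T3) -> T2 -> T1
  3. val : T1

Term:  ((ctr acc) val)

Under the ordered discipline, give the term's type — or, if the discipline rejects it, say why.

not well-typed under ordered — the type mismatch rejects it
usage: acc: 1; ctr: 1; val: 1
left-to-right use order: ctr, acc, val
typing: ill-typed: an argument T1 mismatches the expected T2
summary: ordered ✗ | linear ✗ | affine ✗ | relevant ✗ | unrestricted ✗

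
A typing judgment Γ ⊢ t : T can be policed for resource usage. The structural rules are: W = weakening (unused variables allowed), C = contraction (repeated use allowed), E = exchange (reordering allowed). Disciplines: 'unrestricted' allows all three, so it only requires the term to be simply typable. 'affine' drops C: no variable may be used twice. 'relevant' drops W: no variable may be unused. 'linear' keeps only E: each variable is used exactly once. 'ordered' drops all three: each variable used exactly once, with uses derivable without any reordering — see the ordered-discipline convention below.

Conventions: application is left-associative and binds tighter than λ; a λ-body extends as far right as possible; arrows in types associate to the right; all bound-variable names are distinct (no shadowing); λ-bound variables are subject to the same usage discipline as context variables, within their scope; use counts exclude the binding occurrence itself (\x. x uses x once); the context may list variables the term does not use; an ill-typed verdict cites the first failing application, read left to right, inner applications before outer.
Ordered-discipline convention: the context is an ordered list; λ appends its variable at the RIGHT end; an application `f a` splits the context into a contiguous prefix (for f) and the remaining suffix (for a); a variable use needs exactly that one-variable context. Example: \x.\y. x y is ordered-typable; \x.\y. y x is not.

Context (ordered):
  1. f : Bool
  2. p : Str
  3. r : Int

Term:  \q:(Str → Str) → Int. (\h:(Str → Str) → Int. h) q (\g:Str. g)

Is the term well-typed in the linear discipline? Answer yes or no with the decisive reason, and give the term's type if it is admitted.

no — needs weakening: f, p, r unused
usage: f: 0; p: 0; r: 0; q (bound): 1; h (bound): 1; g (bound): 1
uses in reading order: h, q, g
typing: well-typed — term : ((Str → Str) → Int) → Int
all disciplines: ordered ✗ | linear ✗ | affine ✓ | relevant ✗ | unrestricted ✓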